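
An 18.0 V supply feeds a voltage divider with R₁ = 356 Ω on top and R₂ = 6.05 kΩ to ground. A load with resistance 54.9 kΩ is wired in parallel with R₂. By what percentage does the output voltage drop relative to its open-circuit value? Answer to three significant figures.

0.609 %

The divider's output (Thévenin) resistance is R₁‖R₂ = 336.2 Ω.
Fractional drop under load = R_th/(R_th + R_L) = 336.2 / (336.2 + 54900) = 0.006087.
So the output falls by 0.609 %.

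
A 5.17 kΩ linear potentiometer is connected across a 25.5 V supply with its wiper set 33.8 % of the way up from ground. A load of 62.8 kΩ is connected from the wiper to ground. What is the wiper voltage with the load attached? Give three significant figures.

V ≈ 8.46 V

The wiper splits the pot into (1−α)R = 3.423 kΩ above and αR = 1.747 kΩ below.
Lower section ‖ load = 1.700 kΩ.
V_wiper = 25.5 × 1.700/(3.423 + 1.700) = 8.46 V.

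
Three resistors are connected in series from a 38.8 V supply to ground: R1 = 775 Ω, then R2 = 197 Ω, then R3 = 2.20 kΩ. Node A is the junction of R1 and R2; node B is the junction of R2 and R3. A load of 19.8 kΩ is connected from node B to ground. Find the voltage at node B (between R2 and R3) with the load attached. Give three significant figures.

At node B, R3 is in parallel with the load: R3‖R_L = 1980 Ω.
Below node A the resistance is R2 + (R3‖R_L) = 2177 Ω, so V_A = 38.8 × 2177/2952 = 28.61 V.
Then V_B = V_A × (R3‖R_L)/(R2 + R3‖R_L) = 28.61 × 1980/2177 = 26.0 V.

V ≈ 26.0 V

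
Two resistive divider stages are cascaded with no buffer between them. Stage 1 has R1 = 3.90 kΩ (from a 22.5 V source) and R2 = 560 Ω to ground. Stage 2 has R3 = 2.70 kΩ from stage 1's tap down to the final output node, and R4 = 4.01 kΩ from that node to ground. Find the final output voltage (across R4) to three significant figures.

Stage 2 presents R3+R4 = 6710 Ω as a load on stage 1's tap.
Stage 1's lower leg becomes R2‖(R3+R4) = 516.9 Ω, so V_mid = 22.5 × 516.9/4417 = 2.633 V.
Stage 2 is itself unloaded: V_out = V_mid × R4/(R3+R4) = 2.633 × 4010/6710 = 1.57 V.

V_out ≈ 1.57 V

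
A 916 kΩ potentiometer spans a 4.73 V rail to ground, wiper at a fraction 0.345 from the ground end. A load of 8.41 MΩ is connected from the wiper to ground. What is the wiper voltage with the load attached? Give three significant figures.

The wiper splits the pot into (1−α)R = 600.0 kΩ above and αR = 316.0 kΩ below.
Lower section ‖ load = 304.6 kΩ.
V_wiper = 4.73 × 304.6/(600.0 + 304.6) = 1.59 V.

V ≈ 1.59 V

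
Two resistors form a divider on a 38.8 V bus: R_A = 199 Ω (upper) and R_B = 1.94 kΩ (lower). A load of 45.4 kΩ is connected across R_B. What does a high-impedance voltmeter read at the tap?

The load sits in parallel with R_B: R_B‖R_L = (1940 × 45400) / (1940 + 45400) = 1860 Ω.
V_out = 38.8 × 1860 / (199 + 1860) = 38.8 × 1860/2059 = 35.1 V.
(Unloaded it would have been 35.2 V.)

V_out ≈ 35.1 V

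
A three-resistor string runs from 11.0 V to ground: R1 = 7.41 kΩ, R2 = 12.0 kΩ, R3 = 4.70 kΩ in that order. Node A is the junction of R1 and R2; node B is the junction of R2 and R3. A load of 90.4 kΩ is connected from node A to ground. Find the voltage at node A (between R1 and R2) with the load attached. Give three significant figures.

Below node A the series string R2+R3 = 16.70 kΩ sits in parallel with the 90.4 kΩ load: 14.10 kΩ.
V_A = 11.0 × 14.10/(7.41 + 14.10) = 7.21 V.

V ≈ 7.21 V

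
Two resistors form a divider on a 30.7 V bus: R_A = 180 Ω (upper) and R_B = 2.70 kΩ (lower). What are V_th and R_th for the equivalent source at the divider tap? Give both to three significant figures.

V_th = 28.8 V, R_th = 169 Ω

V_th is the open-circuit tap voltage: 30.7 × 2700/(180 + 2700) = 28.8 V.
With the supply zeroed, R_A and R_B appear in parallel from the tap: R_th = R_A‖R_B = (180 × 2700)/2880 = 169 Ω.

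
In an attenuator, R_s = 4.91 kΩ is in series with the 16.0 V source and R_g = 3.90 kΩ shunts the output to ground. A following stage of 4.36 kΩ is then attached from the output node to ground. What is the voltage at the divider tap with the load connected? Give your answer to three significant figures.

V_out ≈ 4.73 V

The load sits in parallel with R_g: R_g‖R_L = (3.90 × 4.36) / (3.90 + 4.36) = 2.059 kΩ.
V_out = 16.0 × 2.059 / (4.91 + 2.059) = 16.0 × 2.059/6.969 = 4.73 V.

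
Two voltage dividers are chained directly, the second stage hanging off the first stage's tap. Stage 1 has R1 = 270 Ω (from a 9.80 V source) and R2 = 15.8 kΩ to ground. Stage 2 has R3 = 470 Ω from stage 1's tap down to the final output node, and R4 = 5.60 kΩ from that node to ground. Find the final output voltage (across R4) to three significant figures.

V_out ≈ 8.52 V

Stage 2 presents R3+R4 = 6070 Ω as a load on stage 1's tap.
Stage 1's lower leg becomes R2‖(R3+R4) = 4385 Ω, so V_mid = 9.80 × 4385/4655 = 9.232 V.
Stage 2 is itself unloaded: V_out = V_mid × R4/(R3+R4) = 9.232 × 5600/6070 = 8.52 V.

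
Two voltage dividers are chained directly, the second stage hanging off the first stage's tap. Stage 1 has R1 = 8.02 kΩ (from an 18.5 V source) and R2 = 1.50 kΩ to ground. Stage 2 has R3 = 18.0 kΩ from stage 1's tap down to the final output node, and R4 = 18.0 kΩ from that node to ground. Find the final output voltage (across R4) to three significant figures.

Stage 2 presents R3+R4 = 36.00 kΩ as a load on stage 1's tap.
Stage 1's lower leg becomes R2‖(R3+R4) = 1.440 kΩ, so V_mid = 18.5 × 1.440/9.460 = 2.816 V.
Stage 2 is itself unloaded: V_out = V_mid × R4/(R3+R4) = 2.816 × 18.0/36.00 = 1.41 V.

V_out ≈ 1.41 V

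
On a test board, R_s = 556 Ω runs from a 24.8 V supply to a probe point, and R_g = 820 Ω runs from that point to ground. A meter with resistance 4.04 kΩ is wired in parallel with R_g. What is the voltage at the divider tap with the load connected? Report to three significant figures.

V_out ≈ 13.7 V

The load sits in parallel with R_g: R_g‖R_L = (820 × 4040) / (820 + 4040) = 681.6 Ω.
V_out = 24.8 × 681.6 / (556 + 681.6) = 24.8 × 681.6/1238 = 13.7 V.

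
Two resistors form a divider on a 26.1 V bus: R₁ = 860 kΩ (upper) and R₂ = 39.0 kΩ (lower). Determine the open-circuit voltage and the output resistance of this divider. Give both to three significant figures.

V_th = 1.13 V, R_th = 37.3 kΩ

V_th is the open-circuit tap voltage: 26.1 × 39.0/(860 + 39.0) = 1.13 V.
With the supply zeroed, R₁ and R₂ appear in parallel from the tap: R_th = R₁‖R₂ = (860 × 39.0)/899.0 = 37.3 kΩ.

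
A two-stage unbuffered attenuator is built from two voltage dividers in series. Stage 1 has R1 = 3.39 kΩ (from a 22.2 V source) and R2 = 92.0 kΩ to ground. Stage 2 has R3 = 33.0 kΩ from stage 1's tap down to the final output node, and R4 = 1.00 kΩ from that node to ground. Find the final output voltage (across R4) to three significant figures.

Stage 2 presents R3+R4 = 34.00 kΩ as a load on stage 1's tap.
Stage 1's lower leg becomes R2‖(R3+R4) = 24.83 kΩ, so V_mid = 22.2 × 24.83/28.22 = 19.53 V.
Stage 2 is itself unloaded: V_out = V_mid × R4/(R3+R4) = 19.53 × 1.00/34.00 = 0.574 V.

V_out ≈ 0.574 V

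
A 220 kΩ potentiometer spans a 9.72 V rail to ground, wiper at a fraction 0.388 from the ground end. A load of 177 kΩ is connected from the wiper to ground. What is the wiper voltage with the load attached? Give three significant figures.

V ≈ 2.91 V

The wiper splits the pot into (1−α)R = 134.6 kΩ above and αR = 85.36 kΩ below.
Lower section ‖ load = 57.59 kΩ.
V_wiper = 9.72 × 57.59/(134.6 + 57.59) = 2.91 V.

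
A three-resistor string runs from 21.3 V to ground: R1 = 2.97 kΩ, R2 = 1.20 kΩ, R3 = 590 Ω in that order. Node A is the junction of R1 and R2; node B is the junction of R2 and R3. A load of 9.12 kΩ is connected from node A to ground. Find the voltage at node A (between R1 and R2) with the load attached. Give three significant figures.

Below node A the series string R2+R3 = 1790 Ω sits in parallel with the 9120 Ω load: 1496 Ω.
V_A = 21.3 × 1496/(2970 + 1496) = 7.14 V.

V ≈ 7.14 V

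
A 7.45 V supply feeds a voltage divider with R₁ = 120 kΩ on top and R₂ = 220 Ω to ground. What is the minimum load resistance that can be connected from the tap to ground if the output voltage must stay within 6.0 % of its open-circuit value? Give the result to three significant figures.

R_L(min) ≈ 3.44 kΩ

Output resistance R_th = R₁‖R₂ = (120000 × 220)/120200 = 219.6 Ω.
The fractional drop is R_th/(R_th + R_L); requiring this ≤ 0.0600 gives R_L ≥ R_th(1/0.0600 − 1) = 219.6 × 15.67 = 3.44 kΩ.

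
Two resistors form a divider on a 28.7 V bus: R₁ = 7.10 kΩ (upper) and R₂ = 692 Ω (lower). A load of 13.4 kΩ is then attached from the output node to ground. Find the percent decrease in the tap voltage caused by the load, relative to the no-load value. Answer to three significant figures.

4.49 %

The divider's output (Thévenin) resistance is R₁‖R₂ = 630.5 Ω.
Fractional drop under load = R_th/(R_th + R_L) = 630.5 / (630.5 + 13400) = 0.04494.
So the output falls by 4.49 %.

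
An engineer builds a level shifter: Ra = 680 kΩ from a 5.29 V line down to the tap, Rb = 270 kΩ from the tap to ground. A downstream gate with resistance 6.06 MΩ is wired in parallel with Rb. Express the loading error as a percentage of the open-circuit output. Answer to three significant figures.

3.09 %

The divider's output (Thévenin) resistance is Ra‖Rb = 193.3 kΩ.
Fractional drop under load = R_th/(R_th + R_L) = 193.3 / (193.3 + 6060) = 0.03091.
So the output falls by 3.09 %.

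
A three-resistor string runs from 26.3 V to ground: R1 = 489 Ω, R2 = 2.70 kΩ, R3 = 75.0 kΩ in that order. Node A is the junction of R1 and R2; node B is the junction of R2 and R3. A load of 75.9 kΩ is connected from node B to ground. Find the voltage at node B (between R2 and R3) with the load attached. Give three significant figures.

At node B, R3 is in parallel with the load: R3‖R_L = 37720 Ω.
Below node A the resistance is R2 + (R3‖R_L) = 40420 Ω, so V_A = 26.3 × 40420/40910 = 25.99 V.
Then V_B = V_A × (R3‖R_L)/(R2 + R3‖R_L) = 25.99 × 37720/40420 = 24.3 V.

V ≈ 24.3 V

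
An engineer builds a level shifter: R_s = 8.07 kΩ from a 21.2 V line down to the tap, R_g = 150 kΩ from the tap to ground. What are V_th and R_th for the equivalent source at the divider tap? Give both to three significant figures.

V_th is the open-circuit tap voltage: 21.2 × 150/(8.07 + 150) = 20.1 V.
With the supply zeroed, R_s and R_g appear in parallel from the tap: R_th = R_s‖R_g = (8.07 × 150)/158.1 = 7.66 kΩ.

V_th = 20.1 V, R_th = 7.66 kΩ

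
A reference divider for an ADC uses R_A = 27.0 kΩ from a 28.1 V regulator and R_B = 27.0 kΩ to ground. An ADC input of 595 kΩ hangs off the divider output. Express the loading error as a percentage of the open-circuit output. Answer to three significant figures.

2.22 %

The divider's output (Thévenin) resistance is R_A‖R_B = 13.50 kΩ.
Fractional drop under load = R_th/(R_th + R_L) = 13.50 / (13.50 + 595) = 0.02219.
So the output falls by 2.22 %.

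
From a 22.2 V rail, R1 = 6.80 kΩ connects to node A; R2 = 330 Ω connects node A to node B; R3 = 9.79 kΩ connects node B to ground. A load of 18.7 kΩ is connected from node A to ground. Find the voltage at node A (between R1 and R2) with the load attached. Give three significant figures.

V ≈ 10.9 V

Below node A the series string R2+R3 = 10120 Ω sits in parallel with the 18700 Ω load: 6566 Ω.
V_A = 22.2 × 6566/(6800 + 6566) = 10.9 V.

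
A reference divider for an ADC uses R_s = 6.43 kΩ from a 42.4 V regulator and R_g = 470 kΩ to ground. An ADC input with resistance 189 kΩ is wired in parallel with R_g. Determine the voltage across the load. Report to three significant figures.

The load sits in parallel with R_g: R_g‖R_L = (470 × 189) / (470 + 189) = 134.8 kΩ.
V_out = 42.4 × 134.8 / (6.43 + 134.8) = 42.4 × 134.8/141.2 = 40.5 V.

V_out ≈ 40.5 V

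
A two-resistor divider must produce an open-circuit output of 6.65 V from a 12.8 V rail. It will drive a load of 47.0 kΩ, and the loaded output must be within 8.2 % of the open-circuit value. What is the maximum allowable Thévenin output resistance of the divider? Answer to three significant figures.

R_th ≤ 4.20 kΩ

Loading drop = R_th/(R_th + R_L) ≤ 0.0820, so R_th ≤ R_L · ε/(1−ε) = 47.0 kΩ × 0.0820/0.9180 = 4.20 kΩ.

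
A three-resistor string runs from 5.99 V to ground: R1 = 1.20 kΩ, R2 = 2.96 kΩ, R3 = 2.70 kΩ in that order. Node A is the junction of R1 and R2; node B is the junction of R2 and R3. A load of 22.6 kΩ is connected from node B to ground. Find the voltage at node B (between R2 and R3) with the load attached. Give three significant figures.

At node B, R3 is in parallel with the load: R3‖R_L = 2.412 kΩ.
Below node A the resistance is R2 + (R3‖R_L) = 5.372 kΩ, so V_A = 5.99 × 5.372/6.572 = 4.896 V.
Then V_B = V_A × (R3‖R_L)/(R2 + R3‖R_L) = 4.896 × 2.412/5.372 = 2.20 V.

V ≈ 2.20 V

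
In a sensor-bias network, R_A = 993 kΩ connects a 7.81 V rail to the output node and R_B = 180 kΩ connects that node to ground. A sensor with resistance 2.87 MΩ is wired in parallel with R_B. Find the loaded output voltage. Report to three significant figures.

V_out ≈ 1.14 V

The load sits in parallel with R_B: R_B‖R_L = (180 × 2870) / (180 + 2870) = 169.4 kΩ.
V_out = 7.81 × 169.4 / (993 + 169.4) = 7.81 × 169.4/1162 = 1.14 V.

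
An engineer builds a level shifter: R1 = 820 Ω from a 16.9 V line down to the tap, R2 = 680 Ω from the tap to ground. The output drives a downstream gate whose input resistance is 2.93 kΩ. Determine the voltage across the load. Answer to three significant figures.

V_out ≈ 6.80 V

The load sits in parallel with R2: R2‖R_L = (680 × 2930) / (680 + 2930) = 551.9 Ω.
V_out = 16.9 × 551.9 / (820 + 551.9) = 16.9 × 551.9/1372 = 6.80 V.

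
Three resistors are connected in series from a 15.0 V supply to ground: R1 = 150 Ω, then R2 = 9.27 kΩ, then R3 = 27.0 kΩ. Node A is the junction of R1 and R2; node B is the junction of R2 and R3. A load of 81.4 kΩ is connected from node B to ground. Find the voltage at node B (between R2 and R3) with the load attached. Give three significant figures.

At node B, R3 is in parallel with the load: R3‖R_L = 20270 Ω.
Below node A the resistance is R2 + (R3‖R_L) = 29540 Ω, so V_A = 15.0 × 29540/29690 = 14.92 V.
Then V_B = V_A × (R3‖R_L)/(R2 + R3‖R_L) = 14.92 × 20270/29540 = 10.2 V.

V ≈ 10.2 V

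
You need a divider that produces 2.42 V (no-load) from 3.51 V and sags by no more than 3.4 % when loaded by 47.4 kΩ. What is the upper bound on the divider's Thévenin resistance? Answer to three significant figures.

Loading drop = R_th/(R_th + R_L) ≤ 0.0340, so R_th ≤ R_L · ε/(1−ε) = 47.4 kΩ × 0.0340/0.9660 = 1.67 kΩ.
(Any R1, R2 with R2/(R1+R2) = 0.689 and R1‖R2 ≤ 1.67 kΩ will meet the spec.)

R_th ≤ 1.67 kΩ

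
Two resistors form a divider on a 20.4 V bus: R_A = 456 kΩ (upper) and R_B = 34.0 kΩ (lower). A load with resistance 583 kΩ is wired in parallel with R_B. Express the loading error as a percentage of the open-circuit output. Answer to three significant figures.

5.15 %

The divider's output (Thévenin) resistance is R_A‖R_B = 31.64 kΩ.
Fractional drop under load = R_th/(R_th + R_L) = 31.64 / (31.64 + 583) = 0.05148.
So the output falls by 5.15 %.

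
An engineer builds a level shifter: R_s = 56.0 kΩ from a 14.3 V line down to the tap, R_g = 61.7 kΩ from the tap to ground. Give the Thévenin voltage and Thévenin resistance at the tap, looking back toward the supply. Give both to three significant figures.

V_th is the open-circuit tap voltage: 14.3 × 61.7/(56.0 + 61.7) = 7.50 V.
With the supply zeroed, R_s and R_g appear in parallel from the tap: R_th = R_s‖R_g = (56.0 × 61.7)/117.7 = 29.4 kΩ.

V_th = 7.50 V, R_th = 29.4 kΩ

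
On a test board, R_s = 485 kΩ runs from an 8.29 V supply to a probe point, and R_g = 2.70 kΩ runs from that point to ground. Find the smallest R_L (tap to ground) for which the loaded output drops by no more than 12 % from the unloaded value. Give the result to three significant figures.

R_L(min) ≈ 19.7 kΩ

Output resistance R_th = R_s‖R_g = (485 × 2.70)/487.7 = 2.685 kΩ.
The fractional drop is R_th/(R_th + R_L); requiring this ≤ 0.120 gives R_L ≥ R_th(1/0.120 − 1) = 2.685 × 7.333 = 19.7 kΩ.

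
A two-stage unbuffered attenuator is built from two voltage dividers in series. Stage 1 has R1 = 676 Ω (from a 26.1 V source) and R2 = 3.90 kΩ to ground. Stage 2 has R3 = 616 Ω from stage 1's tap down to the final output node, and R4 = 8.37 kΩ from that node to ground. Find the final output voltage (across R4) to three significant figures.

Stage 2 presents R3+R4 = 8986 Ω as a load on stage 1's tap.
Stage 1's lower leg becomes R2‖(R3+R4) = 2720 Ω, so V_mid = 26.1 × 2720/3396 = 20.90 V.
Stage 2 is itself unloaded: V_out = V_mid × R4/(R3+R4) = 20.90 × 8370/8986 = 19.5 V.

V_out ≈ 19.5 V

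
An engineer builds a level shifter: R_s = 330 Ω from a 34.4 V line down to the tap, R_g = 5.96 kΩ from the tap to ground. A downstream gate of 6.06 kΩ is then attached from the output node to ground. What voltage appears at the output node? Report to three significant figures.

The load sits in parallel with R_g: R_g‖R_L = (5960 × 6060) / (5960 + 6060) = 3005 Ω.
V_out = 34.4 × 3005 / (330 + 3005) = 34.4 × 3005/3335 = 31.0 V.
(Unloaded it would have been 32.6 V.)

V_out ≈ 31.0 V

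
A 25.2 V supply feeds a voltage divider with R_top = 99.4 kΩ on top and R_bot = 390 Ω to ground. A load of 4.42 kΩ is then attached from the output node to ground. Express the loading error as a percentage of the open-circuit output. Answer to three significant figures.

The divider's output (Thévenin) resistance is R_top‖R_bot = 388.5 Ω.
Fractional drop under load = R_th/(R_th + R_L) = 388.5 / (388.5 + 4420) = 0.08079.
So the output falls by 8.08 %.

8.08 %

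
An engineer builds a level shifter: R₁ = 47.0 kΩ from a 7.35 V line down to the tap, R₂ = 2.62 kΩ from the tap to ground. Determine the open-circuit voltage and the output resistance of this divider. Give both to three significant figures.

V_th = 0.388 V, R_th = 2.48 kΩ

V_th is the open-circuit tap voltage: 7.35 × 2.62/(47.0 + 2.62) = 0.388 V.
With the supply zeroed, R₁ and R₂ appear in parallel from the tap: R_th = R₁‖R₂ = (47.0 × 2.62)/49.62 = 2.48 kΩ.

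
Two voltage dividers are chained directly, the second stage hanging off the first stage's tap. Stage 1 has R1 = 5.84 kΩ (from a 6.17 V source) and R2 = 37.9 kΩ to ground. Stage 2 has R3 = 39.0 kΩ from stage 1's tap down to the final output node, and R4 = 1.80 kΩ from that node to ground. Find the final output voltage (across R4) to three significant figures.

Stage 2 presents R3+R4 = 40.80 kΩ as a load on stage 1's tap.
Stage 1's lower leg becomes R2‖(R3+R4) = 19.65 kΩ, so V_mid = 6.17 × 19.65/25.49 = 4.756 V.
Stage 2 is itself unloaded: V_out = V_mid × R4/(R3+R4) = 4.756 × 1.80/40.80 = 0.210 V.

V_out ≈ 0.210 V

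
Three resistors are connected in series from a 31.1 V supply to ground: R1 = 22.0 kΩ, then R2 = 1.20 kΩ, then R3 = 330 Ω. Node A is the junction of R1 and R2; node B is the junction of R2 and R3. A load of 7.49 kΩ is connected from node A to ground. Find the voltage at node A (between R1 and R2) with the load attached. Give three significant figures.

Below node A the series string R2+R3 = 1530 Ω sits in parallel with the 7490 Ω load: 1270 Ω.
V_A = 31.1 × 1270/(22000 + 1270) = 1.70 V.

V ≈ 1.70 V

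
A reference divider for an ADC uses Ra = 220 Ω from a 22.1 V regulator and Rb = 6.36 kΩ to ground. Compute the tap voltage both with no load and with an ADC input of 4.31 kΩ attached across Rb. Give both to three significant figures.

Unloaded: 21.4 V; loaded: 20.4 V

Open-circuit: V = 22.1 × 6360/(220 + 6360) = 21.4 V.
With the load, Rb becomes Rb‖R_L = 2569 Ω, so V = 22.1 × 2569/2789 = 20.4 V.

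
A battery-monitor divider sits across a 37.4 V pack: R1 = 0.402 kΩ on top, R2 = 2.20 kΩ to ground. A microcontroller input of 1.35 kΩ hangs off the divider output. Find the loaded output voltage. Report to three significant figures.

V_out ≈ 25.3 V

The load sits in parallel with R2: R2‖R_L = (2200 × 1350) / (2200 + 1350) = 836.6 Ω.
V_out = 37.4 × 836.6 / (402 + 836.6) = 37.4 × 836.6/1239 = 25.3 V.
(Unloaded it would have been 31.6 V.)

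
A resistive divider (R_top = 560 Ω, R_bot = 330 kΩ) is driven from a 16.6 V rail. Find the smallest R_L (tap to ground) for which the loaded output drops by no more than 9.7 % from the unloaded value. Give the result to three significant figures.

Output resistance R_th = R_top‖R_bot = (560 × 330000)/330600 = 559.1 Ω.
The fractional drop is R_th/(R_th + R_L); requiring this ≤ 0.0970 gives R_L ≥ R_th(1/0.0970 − 1) = 559.1 × 9.309 = 5.20 kΩ.

R_L(min) ≈ 5.20 kΩ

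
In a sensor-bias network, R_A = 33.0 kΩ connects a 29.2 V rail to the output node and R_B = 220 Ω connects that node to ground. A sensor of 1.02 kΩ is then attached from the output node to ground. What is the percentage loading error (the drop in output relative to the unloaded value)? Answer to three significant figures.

17.6 %

Unloaded V = 29.2 × 220/33220 = 0.1934 V.
Loaded: R_B‖R_L = 181.0 Ω, giving V = 29.2 × 181.0/33180 = 0.1593 V.
Drop = (0.1934 − 0.1593) / 0.1934 = 17.6 %.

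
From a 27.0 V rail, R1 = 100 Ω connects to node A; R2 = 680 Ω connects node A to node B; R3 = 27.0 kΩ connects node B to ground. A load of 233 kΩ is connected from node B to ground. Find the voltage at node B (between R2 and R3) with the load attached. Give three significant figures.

At node B, R3 is in parallel with the load: R3‖R_L = 24200 Ω.
Below node A the resistance is R2 + (R3‖R_L) = 24880 Ω, so V_A = 27.0 × 24880/24980 = 26.89 V.
Then V_B = V_A × (R3‖R_L)/(R2 + R3‖R_L) = 26.89 × 24200/24880 = 26.2 V.

V ≈ 26.2 V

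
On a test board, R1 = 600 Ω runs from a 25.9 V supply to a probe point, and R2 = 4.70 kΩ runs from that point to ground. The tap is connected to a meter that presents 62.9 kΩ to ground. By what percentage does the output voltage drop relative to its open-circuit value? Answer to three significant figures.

The divider's output (Thévenin) resistance is R1‖R2 = 532.1 Ω.
Fractional drop under load = R_th/(R_th + R_L) = 532.1 / (532.1 + 62900) = 0.008388.
So the output falls by 0.839 %.

0.839 %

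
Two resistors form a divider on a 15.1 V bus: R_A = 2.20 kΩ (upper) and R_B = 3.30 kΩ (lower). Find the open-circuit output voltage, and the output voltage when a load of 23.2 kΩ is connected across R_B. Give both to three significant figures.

Open-circuit: V = 15.1 × 3.30/(2.20 + 3.30) = 9.06 V.
With the load, R_B becomes R_B‖R_L = 2.889 kΩ, so V = 15.1 × 2.889/5.089 = 8.57 V.

Unloaded: 9.06 V; loaded: 8.57 V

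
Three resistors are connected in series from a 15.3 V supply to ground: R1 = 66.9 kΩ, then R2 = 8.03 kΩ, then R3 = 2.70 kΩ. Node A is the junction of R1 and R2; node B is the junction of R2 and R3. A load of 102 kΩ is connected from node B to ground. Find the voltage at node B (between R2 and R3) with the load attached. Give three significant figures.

V ≈ 0.519 V

At node B, R3 is in parallel with the load: R3‖R_L = 2.630 kΩ.
Below node A the resistance is R2 + (R3‖R_L) = 10.66 kΩ, so V_A = 15.3 × 10.66/77.56 = 2.103 V.
Then V_B = V_A × (R3‖R_L)/(R2 + R3‖R_L) = 2.103 × 2.630/10.66 = 0.519 V.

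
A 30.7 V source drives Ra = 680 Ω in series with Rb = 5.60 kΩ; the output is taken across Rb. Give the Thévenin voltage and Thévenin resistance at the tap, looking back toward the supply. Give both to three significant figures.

V_th = 27.4 V, R_th = 606 Ω

V_th is the open-circuit tap voltage: 30.7 × 5600/(680 + 5600) = 27.4 V.
With the supply zeroed, Ra and Rb appear in parallel from the tap: R_th = Ra‖Rb = (680 × 5600)/6280 = 606 Ω.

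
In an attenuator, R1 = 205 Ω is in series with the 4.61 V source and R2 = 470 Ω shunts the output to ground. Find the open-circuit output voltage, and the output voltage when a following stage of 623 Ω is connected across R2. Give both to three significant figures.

Unloaded: 3.21 V; loaded: 2.61 V

Open-circuit: V = 4.61 × 470/(205 + 470) = 3.21 V.
With the load, R2 becomes R2‖R_L = 267.9 Ω, so V = 4.61 × 267.9/472.9 = 2.61 V.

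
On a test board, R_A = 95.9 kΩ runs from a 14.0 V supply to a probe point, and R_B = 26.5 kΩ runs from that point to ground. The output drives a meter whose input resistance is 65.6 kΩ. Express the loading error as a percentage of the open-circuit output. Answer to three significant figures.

The divider's output (Thévenin) resistance is R_A‖R_B = 20.76 kΩ.
Fractional drop under load = R_th/(R_th + R_L) = 20.76 / (20.76 + 65.6) = 0.2404.
So the output falls by 24.0 %.

24.0 %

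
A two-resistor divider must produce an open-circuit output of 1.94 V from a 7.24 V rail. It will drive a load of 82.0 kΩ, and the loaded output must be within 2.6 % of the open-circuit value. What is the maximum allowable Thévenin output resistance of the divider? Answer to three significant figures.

Loading drop = R_th/(R_th + R_L) ≤ 0.0260, so R_th ≤ R_L · ε/(1−ε) = 82.0 kΩ × 0.0260/0.9740 = 2.19 kΩ.

R_th ≤ 2.19 kΩ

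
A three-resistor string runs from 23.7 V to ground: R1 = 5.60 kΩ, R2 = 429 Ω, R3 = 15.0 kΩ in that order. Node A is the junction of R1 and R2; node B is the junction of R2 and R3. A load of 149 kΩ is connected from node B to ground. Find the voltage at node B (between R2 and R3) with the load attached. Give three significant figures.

V ≈ 16.4 V

At node B, R3 is in parallel with the load: R3‖R_L = 13630 Ω.
Below node A the resistance is R2 + (R3‖R_L) = 14060 Ω, so V_A = 23.7 × 14060/19660 = 16.95 V.
Then V_B = V_A × (R3‖R_L)/(R2 + R3‖R_L) = 16.95 × 13630/14060 = 16.4 V.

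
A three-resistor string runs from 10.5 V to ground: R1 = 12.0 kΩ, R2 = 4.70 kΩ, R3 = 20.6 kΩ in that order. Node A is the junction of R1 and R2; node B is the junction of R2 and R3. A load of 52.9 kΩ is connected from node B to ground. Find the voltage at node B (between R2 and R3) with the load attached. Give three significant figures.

At node B, R3 is in parallel with the load: R3‖R_L = 14.83 kΩ.
Below node A the resistance is R2 + (R3‖R_L) = 19.53 kΩ, so V_A = 10.5 × 19.53/31.53 = 6.503 V.
Then V_B = V_A × (R3‖R_L)/(R2 + R3‖R_L) = 6.503 × 14.83/19.53 = 4.94 V.

V ≈ 4.94 V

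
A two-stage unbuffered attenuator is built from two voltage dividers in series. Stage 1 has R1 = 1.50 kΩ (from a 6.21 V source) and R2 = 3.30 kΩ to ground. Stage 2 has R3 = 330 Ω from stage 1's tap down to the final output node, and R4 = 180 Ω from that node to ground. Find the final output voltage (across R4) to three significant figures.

Stage 2 presents R3+R4 = 510.0 Ω as a load on stage 1's tap.
Stage 1's lower leg becomes R2‖(R3+R4) = 441.7 Ω, so V_mid = 6.21 × 441.7/1942 = 1.413 V.
Stage 2 is itself unloaded: V_out = V_mid × R4/(R3+R4) = 1.413 × 180/510.0 = 0.499 V.

V_out ≈ 0.499 V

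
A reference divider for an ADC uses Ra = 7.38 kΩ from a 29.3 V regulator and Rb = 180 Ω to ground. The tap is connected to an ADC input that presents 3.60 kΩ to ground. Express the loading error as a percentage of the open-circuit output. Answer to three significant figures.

4.65 %

The divider's output (Thévenin) resistance is Ra‖Rb = 175.7 Ω.
Fractional drop under load = R_th/(R_th + R_L) = 175.7 / (175.7 + 3600) = 0.04654.
So the output falls by 4.65 %.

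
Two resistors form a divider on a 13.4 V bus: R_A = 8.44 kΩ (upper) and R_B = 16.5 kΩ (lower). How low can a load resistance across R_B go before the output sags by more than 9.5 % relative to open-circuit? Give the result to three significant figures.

R_L(min) ≈ 53.2 kΩ

Output resistance R_th = R_A‖R_B = (8.44 × 16.5)/24.94 = 5.584 kΩ.
The fractional drop is R_th/(R_th + R_L); requiring this ≤ 0.0950 gives R_L ≥ R_th(1/0.0950 − 1) = 5.584 × 9.526 = 53.2 kΩ.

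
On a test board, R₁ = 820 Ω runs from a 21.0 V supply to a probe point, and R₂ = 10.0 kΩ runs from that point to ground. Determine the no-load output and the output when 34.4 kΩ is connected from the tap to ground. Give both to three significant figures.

Open-circuit: V = 21.0 × 10000/(820 + 10000) = 19.4 V.
With the load, R₂ becomes R₂‖R_L = 7748 Ω, so V = 21.0 × 7748/8568 = 19.0 V.

Unloaded: 19.4 V; loaded: 19.0 V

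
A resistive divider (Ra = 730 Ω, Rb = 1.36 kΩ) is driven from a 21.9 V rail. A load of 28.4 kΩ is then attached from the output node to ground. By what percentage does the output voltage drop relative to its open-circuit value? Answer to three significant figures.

The divider's output (Thévenin) resistance is Ra‖Rb = 475.0 Ω.
Fractional drop under load = R_th/(R_th + R_L) = 475.0 / (475.0 + 28400) = 0.01645.
So the output falls by 1.65 %.

1.65 %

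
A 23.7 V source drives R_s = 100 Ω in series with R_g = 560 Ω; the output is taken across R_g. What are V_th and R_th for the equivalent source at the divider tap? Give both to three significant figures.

V_th is the open-circuit tap voltage: 23.7 × 560/(100 + 560) = 20.1 V.
With the supply zeroed, R_s and R_g appear in parallel from the tap: R_th = R_s‖R_g = (100 × 560)/660.0 = 84.8 Ω.

V_th = 20.1 V, R_th = 84.8 Ω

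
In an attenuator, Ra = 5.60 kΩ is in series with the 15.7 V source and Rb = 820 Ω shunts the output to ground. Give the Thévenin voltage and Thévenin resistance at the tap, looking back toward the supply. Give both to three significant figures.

V_th is the open-circuit tap voltage: 15.7 × 820/(5600 + 820) = 2.01 V.
With the supply zeroed, Ra and Rb appear in parallel from the tap: R_th = Ra‖Rb = (5600 × 820)/6420 = 715 Ω.

V_th = 2.01 V, R_th = 715 Ω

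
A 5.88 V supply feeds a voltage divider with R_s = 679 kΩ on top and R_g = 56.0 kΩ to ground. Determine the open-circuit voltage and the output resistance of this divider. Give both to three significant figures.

V_th is the open-circuit tap voltage: 5.88 × 56.0/(679 + 56.0) = 0.448 V.
With the supply zeroed, R_s and R_g appear in parallel from the tap: R_th = R_s‖R_g = (679 × 56.0)/735.0 = 51.7 kΩ.

V_th = 0.448 V, R_th = 51.7 kΩ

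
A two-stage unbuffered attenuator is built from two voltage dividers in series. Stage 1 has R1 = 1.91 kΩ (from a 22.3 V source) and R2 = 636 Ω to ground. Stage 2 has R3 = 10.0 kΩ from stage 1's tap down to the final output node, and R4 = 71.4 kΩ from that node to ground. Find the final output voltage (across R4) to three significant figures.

Stage 2 presents R3+R4 = 81400 Ω as a load on stage 1's tap.
Stage 1's lower leg becomes R2‖(R3+R4) = 631.1 Ω, so V_mid = 22.3 × 631.1/2541 = 5.538 V.
Stage 2 is itself unloaded: V_out = V_mid × R4/(R3+R4) = 5.538 × 71400/81400 = 4.86 V.

V_out ≈ 4.86 V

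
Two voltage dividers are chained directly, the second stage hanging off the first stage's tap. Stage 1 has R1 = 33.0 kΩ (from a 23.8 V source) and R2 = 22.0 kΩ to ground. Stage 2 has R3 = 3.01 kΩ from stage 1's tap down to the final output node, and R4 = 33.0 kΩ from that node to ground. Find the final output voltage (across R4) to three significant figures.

V_out ≈ 6.38 V

Stage 2 presents R3+R4 = 36.01 kΩ as a load on stage 1's tap.
Stage 1's lower leg becomes R2‖(R3+R4) = 13.66 kΩ, so V_mid = 23.8 × 13.66/46.66 = 6.966 V.
Stage 2 is itself unloaded: V_out = V_mid × R4/(R3+R4) = 6.966 × 33.0/36.01 = 6.38 V.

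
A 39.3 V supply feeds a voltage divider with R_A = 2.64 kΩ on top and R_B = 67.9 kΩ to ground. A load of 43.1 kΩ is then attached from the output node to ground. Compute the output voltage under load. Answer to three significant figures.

V_out ≈ 35.7 V

The load sits in parallel with R_B: R_B‖R_L = (67.9 × 43.1) / (67.9 + 43.1) = 26.36 kΩ.
V_out = 39.3 × 26.36 / (2.64 + 26.36) = 39.3 × 26.36/29.00 = 35.7 V.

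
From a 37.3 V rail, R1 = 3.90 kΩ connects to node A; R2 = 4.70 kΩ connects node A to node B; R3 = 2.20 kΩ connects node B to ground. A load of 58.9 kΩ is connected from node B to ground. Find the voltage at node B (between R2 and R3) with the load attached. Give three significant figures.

V ≈ 7.38 V

At node B, R3 is in parallel with the load: R3‖R_L = 2.121 kΩ.
Below node A the resistance is R2 + (R3‖R_L) = 6.821 kΩ, so V_A = 37.3 × 6.821/10.72 = 23.73 V.
Then V_B = V_A × (R3‖R_L)/(R2 + R3‖R_L) = 23.73 × 2.121/6.821 = 7.38 V.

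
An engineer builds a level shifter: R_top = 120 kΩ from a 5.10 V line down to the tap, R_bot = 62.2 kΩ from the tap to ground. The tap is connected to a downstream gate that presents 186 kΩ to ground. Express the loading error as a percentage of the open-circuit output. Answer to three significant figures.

18.0 %

Unloaded V = 5.10 × 62.2/182.2 = 1.741 V.
Loaded: R_bot‖R_L = 46.61 kΩ, giving V = 5.10 × 46.61/166.6 = 1.427 V.
Drop = (1.741 − 1.427) / 1.741 = 18.0 %.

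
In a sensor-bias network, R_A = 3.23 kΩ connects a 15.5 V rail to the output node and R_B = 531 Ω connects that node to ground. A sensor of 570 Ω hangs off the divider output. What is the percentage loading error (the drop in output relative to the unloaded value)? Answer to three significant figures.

44.4 %

Unloaded V = 15.5 × 531/3761 = 2.188 V.
Loaded: R_B‖R_L = 274.9 Ω, giving V = 15.5 × 274.9/3505 = 1.216 V.
Drop = (2.188 − 1.216) / 2.188 = 44.4 %.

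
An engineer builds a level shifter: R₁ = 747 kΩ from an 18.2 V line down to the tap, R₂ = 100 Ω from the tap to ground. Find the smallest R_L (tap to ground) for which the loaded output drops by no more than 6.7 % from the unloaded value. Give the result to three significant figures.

Output resistance R_th = R₁‖R₂ = (747000 × 100)/747100 = 99.99 Ω.
The fractional drop is R_th/(R_th + R_L); requiring this ≤ 0.0670 gives R_L ≥ R_th(1/0.0670 − 1) = 99.99 × 13.93 = 1.39 kΩ.

R_L(min) ≈ 1.39 kΩ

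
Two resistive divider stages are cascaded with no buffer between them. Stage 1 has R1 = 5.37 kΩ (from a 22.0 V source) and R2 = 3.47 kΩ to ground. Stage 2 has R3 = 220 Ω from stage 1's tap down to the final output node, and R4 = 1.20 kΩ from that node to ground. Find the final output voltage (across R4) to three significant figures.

Stage 2 presents R3+R4 = 1420 Ω as a load on stage 1's tap.
Stage 1's lower leg becomes R2‖(R3+R4) = 1008 Ω, so V_mid = 22.0 × 1008/6378 = 3.476 V.
Stage 2 is itself unloaded: V_out = V_mid × R4/(R3+R4) = 3.476 × 1200/1420 = 2.94 V.

V_out ≈ 2.94 V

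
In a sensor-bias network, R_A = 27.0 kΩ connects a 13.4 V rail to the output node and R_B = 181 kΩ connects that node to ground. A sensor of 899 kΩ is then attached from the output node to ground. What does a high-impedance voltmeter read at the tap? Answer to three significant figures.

V_out ≈ 11.4 V

The load sits in parallel with R_B: R_B‖R_L = (181 × 899) / (181 + 899) = 150.7 kΩ.
V_out = 13.4 × 150.7 / (27.0 + 150.7) = 13.4 × 150.7/177.7 = 11.4 V.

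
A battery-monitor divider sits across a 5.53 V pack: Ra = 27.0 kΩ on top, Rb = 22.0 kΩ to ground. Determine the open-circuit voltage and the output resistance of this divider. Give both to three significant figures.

V_th is the open-circuit tap voltage: 5.53 × 22.0/(27.0 + 22.0) = 2.48 V.
With the supply zeroed, Ra and Rb appear in parallel from the tap: R_th = Ra‖Rb = (27.0 × 22.0)/49.00 = 12.1 kΩ.

V_th = 2.48 V, R_th = 12.1 kΩ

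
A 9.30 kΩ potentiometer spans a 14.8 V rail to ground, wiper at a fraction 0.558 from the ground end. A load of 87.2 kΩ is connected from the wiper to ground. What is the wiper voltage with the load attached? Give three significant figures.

V ≈ 8.05 V

The wiper splits the pot into (1−α)R = 4.111 kΩ above and αR = 5.189 kΩ below.
Lower section ‖ load = 4.898 kΩ.
V_wiper = 14.8 × 4.898/(4.111 + 4.898) = 8.05 V.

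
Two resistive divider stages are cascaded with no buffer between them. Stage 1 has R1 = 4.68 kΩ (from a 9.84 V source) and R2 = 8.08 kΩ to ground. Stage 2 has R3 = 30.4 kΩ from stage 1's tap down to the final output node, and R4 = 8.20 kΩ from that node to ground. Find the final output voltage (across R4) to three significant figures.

V_out ≈ 1.23 V

Stage 2 presents R3+R4 = 38.60 kΩ as a load on stage 1's tap.
Stage 1's lower leg becomes R2‖(R3+R4) = 6.681 kΩ, so V_mid = 9.84 × 6.681/11.36 = 5.787 V.
Stage 2 is itself unloaded: V_out = V_mid × R4/(R3+R4) = 5.787 × 8.20/38.60 = 1.23 V.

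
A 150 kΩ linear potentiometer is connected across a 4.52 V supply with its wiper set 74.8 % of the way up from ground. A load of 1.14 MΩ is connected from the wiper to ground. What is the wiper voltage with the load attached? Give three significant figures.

V ≈ 3.30 V

The wiper splits the pot into (1−α)R = 37.80 kΩ above and αR = 112.2 kΩ below.
Lower section ‖ load = 102.1 kΩ.
V_wiper = 4.52 × 102.1/(37.80 + 102.1) = 3.30 V.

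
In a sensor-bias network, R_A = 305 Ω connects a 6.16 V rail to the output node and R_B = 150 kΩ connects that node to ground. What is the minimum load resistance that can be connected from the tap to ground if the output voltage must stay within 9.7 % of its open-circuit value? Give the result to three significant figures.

R_L(min) ≈ 2.83 kΩ

Output resistance R_th = R_A‖R_B = (305 × 150000)/150300 = 304.4 Ω.
The fractional drop is R_th/(R_th + R_L); requiring this ≤ 0.0970 gives R_L ≥ R_th(1/0.0970 − 1) = 304.4 × 9.309 = 2.83 kΩ.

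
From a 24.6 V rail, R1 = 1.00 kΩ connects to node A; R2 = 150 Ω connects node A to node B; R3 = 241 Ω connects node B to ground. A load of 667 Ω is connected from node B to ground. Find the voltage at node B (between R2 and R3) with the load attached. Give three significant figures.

At node B, R3 is in parallel with the load: R3‖R_L = 177.0 Ω.
Below node A the resistance is R2 + (R3‖R_L) = 327.0 Ω, so V_A = 24.6 × 327.0/1327 = 6.062 V.
Then V_B = V_A × (R3‖R_L)/(R2 + R3‖R_L) = 6.062 × 177.0/327.0 = 3.28 V.

V ≈ 3.28 V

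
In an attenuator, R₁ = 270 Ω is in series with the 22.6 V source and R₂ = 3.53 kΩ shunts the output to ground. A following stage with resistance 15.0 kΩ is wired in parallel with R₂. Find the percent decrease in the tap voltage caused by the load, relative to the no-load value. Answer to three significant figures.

The divider's output (Thévenin) resistance is R₁‖R₂ = 250.8 Ω.
Fractional drop under load = R_th/(R_th + R_L) = 250.8 / (250.8 + 15000) = 0.01645.
So the output falls by 1.64 %.

1.64 %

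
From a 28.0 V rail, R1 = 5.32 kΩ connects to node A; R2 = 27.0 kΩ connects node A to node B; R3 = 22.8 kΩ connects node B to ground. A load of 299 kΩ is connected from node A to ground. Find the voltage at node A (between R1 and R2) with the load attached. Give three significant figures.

Below node A the series string R2+R3 = 49.80 kΩ sits in parallel with the 299 kΩ load: 42.69 kΩ.
V_A = 28.0 × 42.69/(5.32 + 42.69) = 24.9 V.

V ≈ 24.9 V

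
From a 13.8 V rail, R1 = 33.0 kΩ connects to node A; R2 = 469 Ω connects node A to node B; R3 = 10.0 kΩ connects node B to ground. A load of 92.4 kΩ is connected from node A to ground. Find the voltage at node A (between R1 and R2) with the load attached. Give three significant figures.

V ≈ 3.06 V

Below node A the series string R2+R3 = 10470 Ω sits in parallel with the 92400 Ω load: 9404 Ω.
V_A = 13.8 × 9404/(33000 + 9404) = 3.06 V.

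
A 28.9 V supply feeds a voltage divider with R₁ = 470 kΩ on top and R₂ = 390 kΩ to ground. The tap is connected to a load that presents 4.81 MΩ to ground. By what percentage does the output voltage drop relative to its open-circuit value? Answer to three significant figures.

The divider's output (Thévenin) resistance is R₁‖R₂ = 213.1 kΩ.
Fractional drop under load = R_th/(R_th + R_L) = 213.1 / (213.1 + 4810) = 0.04243.
So the output falls by 4.24 %.

4.24 %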